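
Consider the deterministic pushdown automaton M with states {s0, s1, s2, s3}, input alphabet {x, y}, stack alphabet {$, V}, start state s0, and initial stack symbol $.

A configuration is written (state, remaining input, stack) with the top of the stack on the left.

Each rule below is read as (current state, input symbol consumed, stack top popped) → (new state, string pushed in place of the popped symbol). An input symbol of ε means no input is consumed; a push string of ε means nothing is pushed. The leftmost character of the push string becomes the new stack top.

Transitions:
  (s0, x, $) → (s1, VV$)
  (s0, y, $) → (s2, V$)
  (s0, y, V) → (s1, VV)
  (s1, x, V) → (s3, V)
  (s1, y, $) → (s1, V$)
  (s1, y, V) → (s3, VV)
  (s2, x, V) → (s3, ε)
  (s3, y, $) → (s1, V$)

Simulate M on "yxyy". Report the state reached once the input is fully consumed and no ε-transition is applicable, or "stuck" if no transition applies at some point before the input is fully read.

(s0, yxyy, $)
  read y, top $: go to s2, push V$ → (s2, xyy, V$)
  read x, top V: go to s3, push ε → (s3, yy, $)
  read y, top $: go to s1, push V$ → (s1, y, V$)
  read y, top V: go to s3, push VV → (s3, ε, VV$)
All input consumed; M is in state s3.

s3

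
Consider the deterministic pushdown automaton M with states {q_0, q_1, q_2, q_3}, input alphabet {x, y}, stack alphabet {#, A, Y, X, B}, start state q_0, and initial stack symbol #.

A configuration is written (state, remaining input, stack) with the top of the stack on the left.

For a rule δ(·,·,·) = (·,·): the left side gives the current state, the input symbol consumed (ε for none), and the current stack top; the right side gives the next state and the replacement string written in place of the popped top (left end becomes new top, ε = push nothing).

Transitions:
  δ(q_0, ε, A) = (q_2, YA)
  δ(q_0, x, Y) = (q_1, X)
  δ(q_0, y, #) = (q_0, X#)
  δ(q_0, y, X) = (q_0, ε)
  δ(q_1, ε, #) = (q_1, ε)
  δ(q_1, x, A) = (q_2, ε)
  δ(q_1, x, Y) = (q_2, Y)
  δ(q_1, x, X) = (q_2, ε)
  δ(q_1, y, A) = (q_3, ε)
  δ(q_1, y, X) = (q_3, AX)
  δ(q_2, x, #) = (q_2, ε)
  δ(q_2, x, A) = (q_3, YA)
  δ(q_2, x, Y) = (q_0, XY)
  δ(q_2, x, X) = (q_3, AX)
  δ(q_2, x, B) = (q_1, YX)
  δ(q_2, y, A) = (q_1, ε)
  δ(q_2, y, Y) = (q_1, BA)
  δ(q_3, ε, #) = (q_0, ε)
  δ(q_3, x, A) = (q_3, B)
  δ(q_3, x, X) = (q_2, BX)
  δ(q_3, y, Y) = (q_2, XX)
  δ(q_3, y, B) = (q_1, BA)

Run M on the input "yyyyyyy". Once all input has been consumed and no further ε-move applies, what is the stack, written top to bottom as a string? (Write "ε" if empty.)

(q_0, yyyyyyy, #)
  read y, top #: go to q_0, push X# → (q_0, yyyyyy, X#)
  read y, top X: go to q_0, push ε → (q_0, yyyyy, #)
  read y, top #: go to q_0, push X# → (q_0, yyyy, X#)
  read y, top X: go to q_0, push ε → (q_0, yyy, #)
  read y, top #: go to q_0, push X# → (q_0, yy, X#)
  read y, top X: go to q_0, push ε → (q_0, y, #)
  read y, top #: go to q_0, push X# → (q_0, ε, X#)
All input consumed in state q_0 with stack X#.

X#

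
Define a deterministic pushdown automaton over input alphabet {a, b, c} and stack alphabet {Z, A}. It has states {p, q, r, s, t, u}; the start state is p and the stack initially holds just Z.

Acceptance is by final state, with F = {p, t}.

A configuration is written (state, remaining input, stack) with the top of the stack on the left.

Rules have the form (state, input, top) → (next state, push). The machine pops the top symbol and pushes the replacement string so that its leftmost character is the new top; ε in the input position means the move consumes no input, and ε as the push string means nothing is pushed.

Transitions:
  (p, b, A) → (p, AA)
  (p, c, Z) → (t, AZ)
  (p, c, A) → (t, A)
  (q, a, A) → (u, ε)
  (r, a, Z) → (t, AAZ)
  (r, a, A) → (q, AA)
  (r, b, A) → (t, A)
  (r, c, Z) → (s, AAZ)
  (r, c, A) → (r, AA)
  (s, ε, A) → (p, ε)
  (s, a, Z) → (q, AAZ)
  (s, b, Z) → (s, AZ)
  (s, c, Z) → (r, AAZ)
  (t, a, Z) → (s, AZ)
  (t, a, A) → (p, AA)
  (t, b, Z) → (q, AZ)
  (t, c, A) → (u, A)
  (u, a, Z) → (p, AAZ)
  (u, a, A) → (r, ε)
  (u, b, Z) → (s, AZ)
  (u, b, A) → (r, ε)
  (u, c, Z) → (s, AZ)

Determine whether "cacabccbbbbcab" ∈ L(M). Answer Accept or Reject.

Reject

(p, cacabccbbbbcab, Z)
  read c, top Z: go to t, push AZ → (t, acabccbbbbcab, AZ)
  read a, top A: go to p, push AA → (p, cabccbbbbcab, AAZ)
  read c, top A: go to t, push A → (t, abccbbbbcab, AAZ)
  read a, top A: go to p, push AA → (p, bccbbbbcab, AAAZ)
  read b, top A: go to p, push AA → (p, ccbbbbcab, AAAAZ)
  read c, top A: go to t, push A → (t, cbbbbcab, AAAAZ)
  read c, top A: go to u, push A → (u, bbbbcab, AAAAZ)
  read b, top A: go to r, push ε → (r, bbbcab, AAAZ)
  read b, top A: go to t, push A → (t, bbcab, AAAZ)
No transition applies at (t, bbcab, AAAZ); input not fully consumed.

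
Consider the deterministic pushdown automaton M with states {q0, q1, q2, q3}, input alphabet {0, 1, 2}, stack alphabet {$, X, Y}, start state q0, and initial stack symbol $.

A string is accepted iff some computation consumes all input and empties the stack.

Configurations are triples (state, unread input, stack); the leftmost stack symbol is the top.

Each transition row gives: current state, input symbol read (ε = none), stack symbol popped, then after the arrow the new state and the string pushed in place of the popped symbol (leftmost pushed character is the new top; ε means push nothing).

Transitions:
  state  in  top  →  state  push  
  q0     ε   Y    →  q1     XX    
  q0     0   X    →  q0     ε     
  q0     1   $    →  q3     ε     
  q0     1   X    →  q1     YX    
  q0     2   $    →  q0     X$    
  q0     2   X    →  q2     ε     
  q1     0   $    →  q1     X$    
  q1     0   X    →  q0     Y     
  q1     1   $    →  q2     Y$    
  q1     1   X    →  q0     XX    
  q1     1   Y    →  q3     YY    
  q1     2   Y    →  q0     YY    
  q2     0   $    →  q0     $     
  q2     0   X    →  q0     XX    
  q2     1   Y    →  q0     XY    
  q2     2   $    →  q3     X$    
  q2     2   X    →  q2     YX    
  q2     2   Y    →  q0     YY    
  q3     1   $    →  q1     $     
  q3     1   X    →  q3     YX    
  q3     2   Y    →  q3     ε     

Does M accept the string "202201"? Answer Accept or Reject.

(q0, 202201, $) ⊢ (q0, 02201, X$) ⊢ (q0, 2201, $) ⊢ (q0, 201, X$) ⊢ (q2, 01, $) ⊢ (q0, 1, $) ⊢ (q3, ε, ε)
All input consumed and the stack is empty.

Accept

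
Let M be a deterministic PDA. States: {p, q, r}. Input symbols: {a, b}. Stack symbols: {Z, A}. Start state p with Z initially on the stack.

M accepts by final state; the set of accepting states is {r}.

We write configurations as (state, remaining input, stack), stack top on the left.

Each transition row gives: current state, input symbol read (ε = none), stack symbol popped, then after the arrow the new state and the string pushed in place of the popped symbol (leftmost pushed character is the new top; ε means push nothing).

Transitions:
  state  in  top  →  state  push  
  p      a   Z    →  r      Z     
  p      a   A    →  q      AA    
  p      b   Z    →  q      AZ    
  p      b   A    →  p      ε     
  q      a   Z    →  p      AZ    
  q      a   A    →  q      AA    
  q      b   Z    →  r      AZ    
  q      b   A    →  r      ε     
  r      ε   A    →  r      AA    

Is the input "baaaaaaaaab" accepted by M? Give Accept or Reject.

Accept

(p, baaaaaaaaab, Z)
  read b, top Z: go to q, push AZ → (q, aaaaaaaaab, AZ)
  read a, top A: go to q, push AA → (q, aaaaaaaab, AAZ)
  read a, top A: go to q, push AA → (q, aaaaaaab, AAAZ)
  read a, top A: go to q, push AA → (q, aaaaaab, AAAAZ)
  read a, top A: go to q, push AA → (q, aaaaab, AAAAAZ)
  read a, top A: go to q, push AA → (q, aaaab, AAAAAAZ)
  read a, top A: go to q, push AA → (q, aaab, AAAAAAAZ)
  read a, top A: go to q, push AA → (q, aab, AAAAAAAAZ)
  read a, top A: go to q, push AA → (q, ab, AAAAAAAAAZ)
  read a, top A: go to q, push AA → (q, b, AAAAAAAAAAZ)
  read b, top A: go to r, push ε → (r, ε, AAAAAAAAAZ)
All input consumed; state r ∈ F.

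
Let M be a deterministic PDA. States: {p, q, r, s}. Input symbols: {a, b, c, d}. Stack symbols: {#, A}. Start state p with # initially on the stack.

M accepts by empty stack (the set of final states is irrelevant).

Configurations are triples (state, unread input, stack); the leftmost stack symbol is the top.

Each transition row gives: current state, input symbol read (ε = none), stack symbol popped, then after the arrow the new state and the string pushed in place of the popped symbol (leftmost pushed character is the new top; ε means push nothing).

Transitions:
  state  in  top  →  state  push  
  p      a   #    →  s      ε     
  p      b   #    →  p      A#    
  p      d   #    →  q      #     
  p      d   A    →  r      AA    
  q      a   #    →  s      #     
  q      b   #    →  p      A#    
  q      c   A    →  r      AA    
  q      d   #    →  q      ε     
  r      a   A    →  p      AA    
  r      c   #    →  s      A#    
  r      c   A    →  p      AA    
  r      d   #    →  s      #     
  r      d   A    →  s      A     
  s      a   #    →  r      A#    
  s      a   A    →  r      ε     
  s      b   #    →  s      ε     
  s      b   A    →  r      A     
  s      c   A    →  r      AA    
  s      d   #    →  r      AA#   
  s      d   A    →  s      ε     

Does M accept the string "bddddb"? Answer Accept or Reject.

(p, bddddb, #)
  read b, top #: go to p, push A# → (p, ddddb, A#)
  read d, top A: go to r, push AA → (r, dddb, AA#)
  read d, top A: go to s, push A → (s, ddb, AA#)
  read d, top A: go to s, push ε → (s, db, A#)
  read d, top A: go to s, push ε → (s, b, #)
  read b, top #: go to s, push ε → (s, ε, ε)
All input consumed and the stack is empty.

Accept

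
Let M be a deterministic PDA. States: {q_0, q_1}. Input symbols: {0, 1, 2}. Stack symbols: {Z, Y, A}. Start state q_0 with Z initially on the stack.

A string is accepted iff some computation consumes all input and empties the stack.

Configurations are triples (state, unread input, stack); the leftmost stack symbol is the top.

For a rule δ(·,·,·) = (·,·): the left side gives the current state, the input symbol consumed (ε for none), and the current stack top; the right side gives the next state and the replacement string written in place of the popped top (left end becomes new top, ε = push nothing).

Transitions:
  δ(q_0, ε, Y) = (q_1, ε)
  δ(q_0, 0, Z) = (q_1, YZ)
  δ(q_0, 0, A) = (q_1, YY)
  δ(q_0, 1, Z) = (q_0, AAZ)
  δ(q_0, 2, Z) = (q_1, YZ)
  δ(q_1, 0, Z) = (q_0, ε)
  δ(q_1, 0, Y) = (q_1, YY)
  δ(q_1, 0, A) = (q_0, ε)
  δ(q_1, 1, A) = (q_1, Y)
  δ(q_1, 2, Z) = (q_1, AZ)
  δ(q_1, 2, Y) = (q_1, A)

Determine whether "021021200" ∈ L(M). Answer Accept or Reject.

Accept

(q_0, 021021200, Z)
  read 0, top Z: go to q_1, push YZ → (q_1, 21021200, YZ)
  read 2, top Y: go to q_1, push A → (q_1, 1021200, AZ)
  read 1, top A: go to q_1, push Y → (q_1, 021200, YZ)
  read 0, top Y: go to q_1, push YY → (q_1, 21200, YYZ)
  read 2, top Y: go to q_1, push A → (q_1, 1200, AYZ)
  read 1, top A: go to q_1, push Y → (q_1, 200, YYZ)
  read 2, top Y: go to q_1, push A → (q_1, 00, AYZ)
  read 0, top A: go to q_0, push ε → (q_0, 0, YZ)
  ε-move, top Y: go to q_1, push ε → (q_1, 0, Z)
  read 0, top Z: go to q_0, push ε → (q_0, ε, ε)
All input consumed and the stack is empty.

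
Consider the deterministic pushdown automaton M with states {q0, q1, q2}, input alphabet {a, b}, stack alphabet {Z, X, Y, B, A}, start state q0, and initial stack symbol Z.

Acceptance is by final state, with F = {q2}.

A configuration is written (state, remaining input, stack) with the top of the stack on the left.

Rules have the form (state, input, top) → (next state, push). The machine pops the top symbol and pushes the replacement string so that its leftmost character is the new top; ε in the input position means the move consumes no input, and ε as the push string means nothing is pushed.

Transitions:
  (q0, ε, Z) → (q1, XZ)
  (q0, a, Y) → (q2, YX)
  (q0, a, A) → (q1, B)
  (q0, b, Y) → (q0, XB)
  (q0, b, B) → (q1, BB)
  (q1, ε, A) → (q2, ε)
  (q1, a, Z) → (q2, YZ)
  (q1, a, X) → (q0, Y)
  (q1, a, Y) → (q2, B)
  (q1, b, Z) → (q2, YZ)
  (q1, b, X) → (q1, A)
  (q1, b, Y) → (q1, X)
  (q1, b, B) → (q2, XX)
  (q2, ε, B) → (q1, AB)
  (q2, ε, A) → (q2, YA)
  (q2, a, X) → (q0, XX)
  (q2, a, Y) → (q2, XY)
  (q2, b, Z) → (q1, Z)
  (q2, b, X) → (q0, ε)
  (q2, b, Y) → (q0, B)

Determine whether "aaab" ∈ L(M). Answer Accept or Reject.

(q0, aaab, Z)
  ε-move, top Z: go to q1, push XZ → (q1, aaab, XZ)
  read a, top X: go to q0, push Y → (q0, aab, YZ)
  read a, top Y: go to q2, push YX → (q2, ab, YXZ)
  read a, top Y: go to q2, push XY → (q2, b, XYXZ)
  read b, top X: go to q0, push ε → (q0, ε, YXZ)
All input consumed; state q0 ∉ F and no further ε-move applies.

Reject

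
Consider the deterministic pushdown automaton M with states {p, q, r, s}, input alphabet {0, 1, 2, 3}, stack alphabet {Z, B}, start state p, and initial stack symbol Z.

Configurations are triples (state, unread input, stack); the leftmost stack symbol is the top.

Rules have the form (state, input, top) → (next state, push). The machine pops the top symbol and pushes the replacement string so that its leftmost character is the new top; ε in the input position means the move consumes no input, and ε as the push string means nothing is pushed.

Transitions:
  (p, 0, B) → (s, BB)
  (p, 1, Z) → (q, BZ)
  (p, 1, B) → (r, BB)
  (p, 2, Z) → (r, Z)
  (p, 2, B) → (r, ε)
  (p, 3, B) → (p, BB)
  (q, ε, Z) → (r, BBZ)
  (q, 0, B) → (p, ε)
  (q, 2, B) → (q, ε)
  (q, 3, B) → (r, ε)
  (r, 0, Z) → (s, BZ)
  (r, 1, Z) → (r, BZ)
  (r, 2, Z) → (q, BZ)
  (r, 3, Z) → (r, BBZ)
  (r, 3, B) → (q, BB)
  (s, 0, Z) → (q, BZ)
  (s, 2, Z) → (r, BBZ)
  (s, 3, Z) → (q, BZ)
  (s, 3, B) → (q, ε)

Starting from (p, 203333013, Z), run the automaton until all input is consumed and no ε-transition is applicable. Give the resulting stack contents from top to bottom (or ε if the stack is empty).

BBBBZ

(p, 203333013, Z) ⊢ (r, 03333013, Z) ⊢ (s, 3333013, BZ) ⊢ (q, 333013, Z) ⊢ (r, 333013, BBZ) ⊢ (q, 33013, BBBZ) ⊢ (r, 3013, BBZ) ⊢ (q, 013, BBBZ) ⊢ (p, 13, BBZ) ⊢ (r, 3, BBBZ) ⊢ (q, ε, BBBBZ)
All input consumed in state q with stack BBBBZ.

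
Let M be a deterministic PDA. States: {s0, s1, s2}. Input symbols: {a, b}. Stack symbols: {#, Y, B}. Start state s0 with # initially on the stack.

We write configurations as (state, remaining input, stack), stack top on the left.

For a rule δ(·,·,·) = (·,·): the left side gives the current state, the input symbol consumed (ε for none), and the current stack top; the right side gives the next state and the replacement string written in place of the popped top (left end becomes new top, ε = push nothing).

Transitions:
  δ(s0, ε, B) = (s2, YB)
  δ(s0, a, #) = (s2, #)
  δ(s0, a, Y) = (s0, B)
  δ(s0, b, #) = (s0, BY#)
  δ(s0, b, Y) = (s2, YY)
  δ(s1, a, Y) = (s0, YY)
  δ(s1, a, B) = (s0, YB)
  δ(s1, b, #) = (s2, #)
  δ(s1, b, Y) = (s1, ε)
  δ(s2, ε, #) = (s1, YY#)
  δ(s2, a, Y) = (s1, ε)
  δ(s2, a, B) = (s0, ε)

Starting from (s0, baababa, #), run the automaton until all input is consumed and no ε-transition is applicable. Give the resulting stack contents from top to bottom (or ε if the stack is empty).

(s0, baababa, #) ⊢ (s0, aababa, BY#) ⊢ (s2, aababa, YBY#) ⊢ (s1, ababa, BY#) ⊢ (s0, baba, YBY#) ⊢ (s2, aba, YYBY#) ⊢ (s1, ba, YBY#) ⊢ (s1, a, BY#) ⊢ (s0, ε, YBY#)
All input consumed in state s0 with stack YBY#.

YBY#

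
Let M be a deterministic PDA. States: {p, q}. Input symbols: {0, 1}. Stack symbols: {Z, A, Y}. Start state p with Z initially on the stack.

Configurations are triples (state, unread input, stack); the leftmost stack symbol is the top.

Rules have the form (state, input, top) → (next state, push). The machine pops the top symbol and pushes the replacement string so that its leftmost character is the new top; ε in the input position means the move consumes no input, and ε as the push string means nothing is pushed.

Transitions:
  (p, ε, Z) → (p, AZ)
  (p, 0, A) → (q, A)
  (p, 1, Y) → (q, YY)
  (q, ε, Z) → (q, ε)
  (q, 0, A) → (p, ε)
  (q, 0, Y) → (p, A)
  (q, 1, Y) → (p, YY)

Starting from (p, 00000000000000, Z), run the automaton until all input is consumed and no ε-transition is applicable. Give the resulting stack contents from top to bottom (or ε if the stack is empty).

AZ

(p, 00000000000000, Z)
  ε-move, top Z: go to p, push AZ → (p, 00000000000000, AZ)
  read 0, top A: go to q, push A → (q, 0000000000000, AZ)
  read 0, top A: go to p, push ε → (p, 000000000000, Z)
  ε-move, top Z: go to p, push AZ → (p, 000000000000, AZ)
  read 0, top A: go to q, push A → (q, 00000000000, AZ)
  read 0, top A: go to p, push ε → (p, 0000000000, Z)
  ε-move, top Z: go to p, push AZ → (p, 0000000000, AZ)
  read 0, top A: go to q, push A → (q, 000000000, AZ)
  read 0, top A: go to p, push ε → (p, 00000000, Z)
  ε-move, top Z: go to p, push AZ → (p, 00000000, AZ)
  read 0, top A: go to q, push A → (q, 0000000, AZ)
  read 0, top A: go to p, push ε → (p, 000000, Z)
  ε-move, top Z: go to p, push AZ → (p, 000000, AZ)
  read 0, top A: go to q, push A → (q, 00000, AZ)
  read 0, top A: go to p, push ε → (p, 0000, Z)
  ε-move, top Z: go to p, push AZ → (p, 0000, AZ)
  read 0, top A: go to q, push A → (q, 000, AZ)
  read 0, top A: go to p, push ε → (p, 00, Z)
  ε-move, top Z: go to p, push AZ → (p, 00, AZ)
  read 0, top A: go to q, push A → (q, 0, AZ)
  read 0, top A: go to p, push ε → (p, ε, Z)
  ε-move, top Z: go to p, push AZ → (p, ε, AZ)
All input consumed in state p with stack AZ.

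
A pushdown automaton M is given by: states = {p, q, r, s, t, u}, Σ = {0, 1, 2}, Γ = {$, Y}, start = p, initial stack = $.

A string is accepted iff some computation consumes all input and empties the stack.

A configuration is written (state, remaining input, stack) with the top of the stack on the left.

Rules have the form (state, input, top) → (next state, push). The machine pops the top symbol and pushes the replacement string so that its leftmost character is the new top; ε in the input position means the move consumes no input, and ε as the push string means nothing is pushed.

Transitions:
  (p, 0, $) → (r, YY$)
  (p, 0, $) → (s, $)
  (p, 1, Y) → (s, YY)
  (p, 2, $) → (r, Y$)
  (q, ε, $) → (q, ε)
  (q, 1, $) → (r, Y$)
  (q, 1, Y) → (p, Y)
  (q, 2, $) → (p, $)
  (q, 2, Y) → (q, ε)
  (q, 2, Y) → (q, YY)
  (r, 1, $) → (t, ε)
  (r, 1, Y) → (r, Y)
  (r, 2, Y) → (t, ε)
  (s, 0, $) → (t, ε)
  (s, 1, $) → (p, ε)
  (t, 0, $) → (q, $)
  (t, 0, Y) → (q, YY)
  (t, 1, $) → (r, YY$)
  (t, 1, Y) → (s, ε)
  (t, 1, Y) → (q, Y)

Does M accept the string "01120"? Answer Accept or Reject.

Reject

No computation consumes all input and empties the stack.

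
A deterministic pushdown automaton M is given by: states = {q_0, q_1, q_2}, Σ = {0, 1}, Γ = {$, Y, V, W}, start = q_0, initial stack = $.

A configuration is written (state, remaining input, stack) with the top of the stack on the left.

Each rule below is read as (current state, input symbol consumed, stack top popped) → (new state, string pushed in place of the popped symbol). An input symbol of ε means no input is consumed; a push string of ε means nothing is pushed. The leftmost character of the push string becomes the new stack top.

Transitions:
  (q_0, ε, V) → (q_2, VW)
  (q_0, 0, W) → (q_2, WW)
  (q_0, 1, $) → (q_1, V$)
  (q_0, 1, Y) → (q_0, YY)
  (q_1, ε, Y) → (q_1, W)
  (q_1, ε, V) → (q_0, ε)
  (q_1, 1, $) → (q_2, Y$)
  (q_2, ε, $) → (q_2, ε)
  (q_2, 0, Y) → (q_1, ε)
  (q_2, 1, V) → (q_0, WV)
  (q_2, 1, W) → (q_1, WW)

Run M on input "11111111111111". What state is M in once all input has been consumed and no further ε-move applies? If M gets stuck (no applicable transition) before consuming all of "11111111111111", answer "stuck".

(q_0, 11111111111111, $) ⊢ (q_1, 1111111111111, V$) ⊢ (q_0, 1111111111111, $) ⊢ (q_1, 111111111111, V$) ⊢ (q_0, 111111111111, $) ⊢ (q_1, 11111111111, V$) ⊢ (q_0, 11111111111, $) ⊢ (q_1, 1111111111, V$) ⊢ (q_0, 1111111111, $) ⊢ (q_1, 111111111, V$) ⊢ (q_0, 111111111, $) ⊢ (q_1, 11111111, V$) ⊢ (q_0, 11111111, $) ⊢ (q_1, 1111111, V$) ⊢ (q_0, 1111111, $) ⊢ (q_1, 111111, V$) ⊢ (q_0, 111111, $) ⊢ (q_1, 11111, V$) ⊢ (q_0, 11111, $) ⊢ (q_1, 1111, V$) ⊢ (q_0, 1111, $) ⊢ (q_1, 111, V$) ⊢ (q_0, 111, $) ⊢ (q_1, 11, V$) ⊢ (q_0, 11, $) ⊢ (q_1, 1, V$) ⊢ (q_0, 1, $) ⊢ (q_1, ε, V$) ⊢ (q_0, ε, $)
All input consumed; M is in state q_0.

q_0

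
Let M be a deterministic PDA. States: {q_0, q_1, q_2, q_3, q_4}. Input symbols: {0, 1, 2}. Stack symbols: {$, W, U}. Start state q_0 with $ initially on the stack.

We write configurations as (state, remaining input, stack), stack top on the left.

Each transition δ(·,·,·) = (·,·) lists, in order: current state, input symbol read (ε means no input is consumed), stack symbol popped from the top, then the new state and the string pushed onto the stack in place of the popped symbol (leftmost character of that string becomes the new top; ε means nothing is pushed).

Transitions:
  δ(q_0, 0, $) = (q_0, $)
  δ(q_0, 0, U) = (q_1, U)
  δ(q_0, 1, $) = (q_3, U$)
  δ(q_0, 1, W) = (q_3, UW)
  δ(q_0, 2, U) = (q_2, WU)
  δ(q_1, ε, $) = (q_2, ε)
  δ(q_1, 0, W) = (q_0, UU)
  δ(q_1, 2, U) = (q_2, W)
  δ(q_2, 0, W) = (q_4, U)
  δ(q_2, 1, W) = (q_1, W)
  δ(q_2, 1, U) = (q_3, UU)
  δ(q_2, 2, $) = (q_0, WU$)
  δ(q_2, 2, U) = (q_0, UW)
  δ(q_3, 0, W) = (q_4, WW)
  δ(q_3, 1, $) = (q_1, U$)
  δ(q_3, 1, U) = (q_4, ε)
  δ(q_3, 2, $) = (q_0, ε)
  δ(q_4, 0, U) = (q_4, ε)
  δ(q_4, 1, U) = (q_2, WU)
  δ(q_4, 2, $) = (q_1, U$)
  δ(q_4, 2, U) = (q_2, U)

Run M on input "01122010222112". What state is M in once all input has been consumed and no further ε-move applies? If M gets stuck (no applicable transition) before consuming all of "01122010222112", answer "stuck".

(q_0, 01122010222112, $)
  read 0, top $: go to q_0, push $ → (q_0, 1122010222112, $)
  read 1, top $: go to q_3, push U$ → (q_3, 122010222112, U$)
  read 1, top U: go to q_4, push ε → (q_4, 22010222112, $)
  read 2, top $: go to q_1, push U$ → (q_1, 2010222112, U$)
  read 2, top U: go to q_2, push W → (q_2, 010222112, W$)
  read 0, top W: go to q_4, push U → (q_4, 10222112, U$)
  read 1, top U: go to q_2, push WU → (q_2, 0222112, WU$)
  read 0, top W: go to q_4, push U → (q_4, 222112, UU$)
  read 2, top U: go to q_2, push U → (q_2, 22112, UU$)
  read 2, top U: go to q_0, push UW → (q_0, 2112, UWU$)
  read 2, top U: go to q_2, push WU → (q_2, 112, WUWU$)
  read 1, top W: go to q_1, push W → (q_1, 12, WUWU$)
No transition for (q_1, 1, top W); M blocks with input 12 remaining.

stuck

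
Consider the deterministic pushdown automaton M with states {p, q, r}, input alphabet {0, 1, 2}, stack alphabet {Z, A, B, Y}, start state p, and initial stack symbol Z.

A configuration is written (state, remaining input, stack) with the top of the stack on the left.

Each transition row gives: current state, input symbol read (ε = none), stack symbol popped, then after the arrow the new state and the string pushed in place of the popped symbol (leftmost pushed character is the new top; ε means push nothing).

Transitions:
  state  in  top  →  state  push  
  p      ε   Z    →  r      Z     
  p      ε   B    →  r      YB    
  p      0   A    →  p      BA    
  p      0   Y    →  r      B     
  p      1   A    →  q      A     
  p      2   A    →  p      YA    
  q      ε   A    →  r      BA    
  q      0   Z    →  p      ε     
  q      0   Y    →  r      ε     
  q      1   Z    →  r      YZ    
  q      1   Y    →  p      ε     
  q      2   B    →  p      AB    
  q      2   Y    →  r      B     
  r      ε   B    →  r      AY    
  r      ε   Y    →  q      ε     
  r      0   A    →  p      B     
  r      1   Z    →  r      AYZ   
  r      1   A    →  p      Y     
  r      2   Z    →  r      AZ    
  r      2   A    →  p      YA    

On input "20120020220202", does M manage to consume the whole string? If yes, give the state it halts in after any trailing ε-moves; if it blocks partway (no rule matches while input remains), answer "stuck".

stuck

(p, 20120020220202, Z)
  ε-move, top Z: go to r, push Z → (r, 20120020220202, Z)
  read 2, top Z: go to r, push AZ → (r, 0120020220202, AZ)
  read 0, top A: go to p, push B → (p, 120020220202, BZ)
  ε-move, top B: go to r, push YB → (r, 120020220202, YBZ)
  ε-move, top Y: go to q, push ε → (q, 120020220202, BZ)
No transition for (q, 1, top B); M blocks with input 120020220202 remaining.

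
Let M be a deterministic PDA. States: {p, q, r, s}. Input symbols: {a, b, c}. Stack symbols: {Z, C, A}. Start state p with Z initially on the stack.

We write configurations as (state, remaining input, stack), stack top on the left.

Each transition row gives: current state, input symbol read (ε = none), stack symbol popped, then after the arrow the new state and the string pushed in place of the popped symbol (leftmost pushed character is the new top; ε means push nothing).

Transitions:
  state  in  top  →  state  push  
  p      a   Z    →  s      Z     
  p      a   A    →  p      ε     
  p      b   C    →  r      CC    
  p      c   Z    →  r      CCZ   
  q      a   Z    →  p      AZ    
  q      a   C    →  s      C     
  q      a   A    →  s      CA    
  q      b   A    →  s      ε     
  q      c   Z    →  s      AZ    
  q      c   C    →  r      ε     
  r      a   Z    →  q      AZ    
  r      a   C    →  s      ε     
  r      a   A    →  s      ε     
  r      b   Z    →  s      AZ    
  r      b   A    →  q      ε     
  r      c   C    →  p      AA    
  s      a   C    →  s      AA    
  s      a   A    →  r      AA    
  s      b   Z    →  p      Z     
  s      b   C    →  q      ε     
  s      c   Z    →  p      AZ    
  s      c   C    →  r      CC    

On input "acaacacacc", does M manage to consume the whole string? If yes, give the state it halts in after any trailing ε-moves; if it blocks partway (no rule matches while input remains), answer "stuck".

(p, acaacacacc, Z) ⊢ (s, caacacacc, Z) ⊢ (p, aacacacc, AZ) ⊢ (p, acacacc, Z) ⊢ (s, cacacc, Z) ⊢ (p, acacc, AZ) ⊢ (p, cacc, Z) ⊢ (r, acc, CCZ) ⊢ (s, cc, CZ) ⊢ (r, c, CCZ) ⊢ (p, ε, AACZ)
All input consumed; M is in state p.

p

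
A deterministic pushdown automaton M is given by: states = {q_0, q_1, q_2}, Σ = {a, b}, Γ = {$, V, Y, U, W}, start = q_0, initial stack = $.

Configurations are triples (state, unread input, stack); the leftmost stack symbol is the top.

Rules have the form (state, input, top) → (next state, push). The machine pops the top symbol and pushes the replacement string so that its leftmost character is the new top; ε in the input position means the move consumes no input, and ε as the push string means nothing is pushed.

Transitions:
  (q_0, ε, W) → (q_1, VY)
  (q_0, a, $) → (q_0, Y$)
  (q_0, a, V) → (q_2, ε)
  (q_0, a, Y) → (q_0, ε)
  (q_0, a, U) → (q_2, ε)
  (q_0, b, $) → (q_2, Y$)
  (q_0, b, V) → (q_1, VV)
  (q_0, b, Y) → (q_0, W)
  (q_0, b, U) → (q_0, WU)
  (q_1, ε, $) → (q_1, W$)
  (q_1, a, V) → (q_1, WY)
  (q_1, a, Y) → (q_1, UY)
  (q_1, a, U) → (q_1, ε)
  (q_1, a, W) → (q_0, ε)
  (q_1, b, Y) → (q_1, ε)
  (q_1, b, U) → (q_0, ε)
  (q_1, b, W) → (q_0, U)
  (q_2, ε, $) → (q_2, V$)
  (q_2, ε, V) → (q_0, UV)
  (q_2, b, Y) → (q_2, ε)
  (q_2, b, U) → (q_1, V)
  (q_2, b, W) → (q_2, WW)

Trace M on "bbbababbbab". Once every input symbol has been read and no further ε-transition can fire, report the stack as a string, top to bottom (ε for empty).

(q_0, bbbababbbab, $)
  read b, top $: go to q_2, push Y$ → (q_2, bbababbbab, Y$)
  read b, top Y: go to q_2, push ε → (q_2, bababbbab, $)
  ε-move, top $: go to q_2, push V$ → (q_2, bababbbab, V$)
  ε-move, top V: go to q_0, push UV → (q_0, bababbbab, UV$)
  read b, top U: go to q_0, push WU → (q_0, ababbbab, WUV$)
  ε-move, top W: go to q_1, push VY → (q_1, ababbbab, VYUV$)
  read a, top V: go to q_1, push WY → (q_1, babbbab, WYYUV$)
  read b, top W: go to q_0, push U → (q_0, abbbab, UYYUV$)
  read a, top U: go to q_2, push ε → (q_2, bbbab, YYUV$)
  read b, top Y: go to q_2, push ε → (q_2, bbab, YUV$)
  read b, top Y: go to q_2, push ε → (q_2, bab, UV$)
  read b, top U: go to q_1, push V → (q_1, ab, VV$)
  read a, top V: go to q_1, push WY → (q_1, b, WYV$)
  read b, top W: go to q_0, push U → (q_0, ε, UYV$)
All input consumed in state q_0 with stack UYV$.

UYV$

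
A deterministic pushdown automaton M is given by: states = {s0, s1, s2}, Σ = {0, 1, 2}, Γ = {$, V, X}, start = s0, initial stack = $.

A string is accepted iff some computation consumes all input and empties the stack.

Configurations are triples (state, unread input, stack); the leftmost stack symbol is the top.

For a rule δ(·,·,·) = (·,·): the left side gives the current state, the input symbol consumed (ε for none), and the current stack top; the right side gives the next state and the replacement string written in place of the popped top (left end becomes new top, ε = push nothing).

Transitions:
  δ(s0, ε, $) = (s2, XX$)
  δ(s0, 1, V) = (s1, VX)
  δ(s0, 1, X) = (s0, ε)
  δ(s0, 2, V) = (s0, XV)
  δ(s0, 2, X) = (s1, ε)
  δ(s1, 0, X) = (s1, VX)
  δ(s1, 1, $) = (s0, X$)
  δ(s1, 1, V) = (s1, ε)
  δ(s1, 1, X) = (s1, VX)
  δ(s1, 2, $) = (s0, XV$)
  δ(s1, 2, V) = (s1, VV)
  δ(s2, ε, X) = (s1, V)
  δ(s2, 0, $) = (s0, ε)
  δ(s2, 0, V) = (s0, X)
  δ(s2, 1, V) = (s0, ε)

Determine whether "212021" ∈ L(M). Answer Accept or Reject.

Reject

(s0, 212021, $)
  ε-move, top $: go to s2, push XX$ → (s2, 212021, XX$)
  ε-move, top X: go to s1, push V → (s1, 212021, VX$)
  read 2, top V: go to s1, push VV → (s1, 12021, VVX$)
  read 1, top V: go to s1, push ε → (s1, 2021, VX$)
  read 2, top V: go to s1, push VV → (s1, 021, VVX$)
No transition applies at (s1, 021, VVX$); input not fully consumed.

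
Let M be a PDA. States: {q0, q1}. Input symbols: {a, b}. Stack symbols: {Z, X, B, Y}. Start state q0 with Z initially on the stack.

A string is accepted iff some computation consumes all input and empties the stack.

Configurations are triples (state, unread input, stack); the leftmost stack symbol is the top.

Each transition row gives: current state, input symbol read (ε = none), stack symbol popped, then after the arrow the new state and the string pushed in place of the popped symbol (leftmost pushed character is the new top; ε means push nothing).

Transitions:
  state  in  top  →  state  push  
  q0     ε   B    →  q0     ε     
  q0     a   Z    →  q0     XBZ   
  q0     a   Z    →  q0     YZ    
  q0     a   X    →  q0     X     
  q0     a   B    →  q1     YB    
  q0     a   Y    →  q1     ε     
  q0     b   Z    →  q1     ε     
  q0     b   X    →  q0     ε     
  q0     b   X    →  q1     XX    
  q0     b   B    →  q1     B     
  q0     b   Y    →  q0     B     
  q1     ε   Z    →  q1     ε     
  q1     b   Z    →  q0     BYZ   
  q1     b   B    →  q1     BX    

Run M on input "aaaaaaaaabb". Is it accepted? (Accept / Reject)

Accept

One accepting computation: (q0, aaaaaaaaabb, Z) ⊢ (q0, aaaaaaaabb, XBZ) ⊢ (q0, aaaaaaabb, XBZ) ⊢ (q0, aaaaaabb, XBZ) ⊢ (q0, aaaaabb, XBZ) ⊢ (q0, aaaabb, XBZ) ⊢ (q0, aaabb, XBZ) ⊢ (q0, aabb, XBZ) ⊢ (q0, abb, XBZ) ⊢ (q0, bb, XBZ) ⊢ (q0, b, BZ) ⊢ (q0, b, Z) ⊢ (q1, ε, ε)
All input consumed and the stack is empty.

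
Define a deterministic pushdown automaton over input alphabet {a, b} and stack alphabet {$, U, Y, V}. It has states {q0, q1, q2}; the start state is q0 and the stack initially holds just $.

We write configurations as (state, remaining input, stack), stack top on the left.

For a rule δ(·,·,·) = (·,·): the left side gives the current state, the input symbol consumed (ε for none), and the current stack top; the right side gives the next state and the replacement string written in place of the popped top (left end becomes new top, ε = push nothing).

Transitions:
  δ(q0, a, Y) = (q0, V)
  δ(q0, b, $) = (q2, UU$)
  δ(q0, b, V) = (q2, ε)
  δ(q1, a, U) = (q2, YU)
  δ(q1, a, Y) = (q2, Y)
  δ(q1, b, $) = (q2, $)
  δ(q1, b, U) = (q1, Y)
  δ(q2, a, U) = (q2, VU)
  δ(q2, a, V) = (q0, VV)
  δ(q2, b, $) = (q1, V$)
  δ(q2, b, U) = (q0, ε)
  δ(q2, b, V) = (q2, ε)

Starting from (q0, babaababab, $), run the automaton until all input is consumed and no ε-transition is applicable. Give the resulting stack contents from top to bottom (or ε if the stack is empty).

VUU$

(q0, babaababab, $)
  read b, top $: go to q2, push UU$ → (q2, abaababab, UU$)
  read a, top U: go to q2, push VU → (q2, baababab, VUU$)
  read b, top V: go to q2, push ε → (q2, aababab, UU$)
  read a, top U: go to q2, push VU → (q2, ababab, VUU$)
  read a, top V: go to q0, push VV → (q0, babab, VVUU$)
  read b, top V: go to q2, push ε → (q2, abab, VUU$)
  read a, top V: go to q0, push VV → (q0, bab, VVUU$)
  read b, top V: go to q2, push ε → (q2, ab, VUU$)
  read a, top V: go to q0, push VV → (q0, b, VVUU$)
  read b, top V: go to q2, push ε → (q2, ε, VUU$)
All input consumed in state q2 with stack VUU$.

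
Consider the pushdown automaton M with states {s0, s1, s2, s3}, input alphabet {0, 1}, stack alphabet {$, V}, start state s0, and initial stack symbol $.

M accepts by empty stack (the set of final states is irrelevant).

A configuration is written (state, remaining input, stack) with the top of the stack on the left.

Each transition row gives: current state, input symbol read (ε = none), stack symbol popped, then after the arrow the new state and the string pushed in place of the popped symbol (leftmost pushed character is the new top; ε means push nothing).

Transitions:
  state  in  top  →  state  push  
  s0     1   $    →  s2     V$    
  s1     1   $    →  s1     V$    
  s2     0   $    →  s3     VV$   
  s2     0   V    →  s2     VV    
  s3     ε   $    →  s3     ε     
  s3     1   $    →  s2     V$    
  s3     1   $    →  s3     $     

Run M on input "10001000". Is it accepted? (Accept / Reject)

Reject

No computation consumes all input and empties the stack.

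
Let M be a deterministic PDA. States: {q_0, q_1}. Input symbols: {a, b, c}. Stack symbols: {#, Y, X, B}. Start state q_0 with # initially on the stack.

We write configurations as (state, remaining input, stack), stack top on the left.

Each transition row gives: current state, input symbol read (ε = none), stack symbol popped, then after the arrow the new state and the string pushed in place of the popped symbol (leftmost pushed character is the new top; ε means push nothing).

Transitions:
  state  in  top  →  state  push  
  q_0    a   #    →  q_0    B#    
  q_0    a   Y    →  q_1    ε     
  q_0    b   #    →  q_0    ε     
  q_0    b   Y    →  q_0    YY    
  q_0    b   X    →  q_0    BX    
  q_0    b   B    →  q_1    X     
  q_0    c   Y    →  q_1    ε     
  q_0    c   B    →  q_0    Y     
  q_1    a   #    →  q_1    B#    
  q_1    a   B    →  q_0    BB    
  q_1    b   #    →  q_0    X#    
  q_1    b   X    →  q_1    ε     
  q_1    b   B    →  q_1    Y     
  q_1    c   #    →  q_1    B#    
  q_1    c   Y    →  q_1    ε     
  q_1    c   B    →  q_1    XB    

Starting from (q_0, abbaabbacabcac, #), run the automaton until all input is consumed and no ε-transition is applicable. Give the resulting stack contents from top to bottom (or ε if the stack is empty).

XB#

(q_0, abbaabbacabcac, #)
  read a, top #: go to q_0, push B# → (q_0, bbaabbacabcac, B#)
  read b, top B: go to q_1, push X → (q_1, baabbacabcac, X#)
  read b, top X: go to q_1, push ε → (q_1, aabbacabcac, #)
  read a, top #: go to q_1, push B# → (q_1, abbacabcac, B#)
  read a, top B: go to q_0, push BB → (q_0, bbacabcac, BB#)
  read b, top B: go to q_1, push X → (q_1, bacabcac, XB#)
  read b, top X: go to q_1, push ε → (q_1, acabcac, B#)
  read a, top B: go to q_0, push BB → (q_0, cabcac, BB#)
  read c, top B: go to q_0, push Y → (q_0, abcac, YB#)
  read a, top Y: go to q_1, push ε → (q_1, bcac, B#)
  read b, top B: go to q_1, push Y → (q_1, cac, Y#)
  read c, top Y: go to q_1, push ε → (q_1, ac, #)
  read a, top #: go to q_1, push B# → (q_1, c, B#)
  read c, top B: go to q_1, push XB → (q_1, ε, XB#)
All input consumed in state q_1 with stack XB#.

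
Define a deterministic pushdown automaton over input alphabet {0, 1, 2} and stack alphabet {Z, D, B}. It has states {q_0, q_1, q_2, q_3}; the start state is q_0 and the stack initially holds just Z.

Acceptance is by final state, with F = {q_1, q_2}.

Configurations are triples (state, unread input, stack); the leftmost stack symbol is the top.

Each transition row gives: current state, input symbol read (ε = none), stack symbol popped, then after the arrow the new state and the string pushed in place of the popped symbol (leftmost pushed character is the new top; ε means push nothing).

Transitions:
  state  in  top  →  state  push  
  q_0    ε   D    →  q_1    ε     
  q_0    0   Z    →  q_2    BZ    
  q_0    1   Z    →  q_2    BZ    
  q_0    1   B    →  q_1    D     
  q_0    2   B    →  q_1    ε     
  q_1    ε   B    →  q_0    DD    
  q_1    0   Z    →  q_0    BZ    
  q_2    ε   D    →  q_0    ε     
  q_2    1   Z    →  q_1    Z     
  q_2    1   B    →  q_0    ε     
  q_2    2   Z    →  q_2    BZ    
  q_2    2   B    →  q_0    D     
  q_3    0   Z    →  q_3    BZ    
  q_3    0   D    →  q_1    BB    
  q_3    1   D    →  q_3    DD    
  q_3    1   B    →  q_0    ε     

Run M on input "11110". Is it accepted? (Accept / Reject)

Accept

(q_0, 11110, Z) ⊢ (q_2, 1110, BZ) ⊢ (q_0, 110, Z) ⊢ (q_2, 10, BZ) ⊢ (q_0, 0, Z) ⊢ (q_2, ε, BZ)
All input consumed; state q_2 ∈ F.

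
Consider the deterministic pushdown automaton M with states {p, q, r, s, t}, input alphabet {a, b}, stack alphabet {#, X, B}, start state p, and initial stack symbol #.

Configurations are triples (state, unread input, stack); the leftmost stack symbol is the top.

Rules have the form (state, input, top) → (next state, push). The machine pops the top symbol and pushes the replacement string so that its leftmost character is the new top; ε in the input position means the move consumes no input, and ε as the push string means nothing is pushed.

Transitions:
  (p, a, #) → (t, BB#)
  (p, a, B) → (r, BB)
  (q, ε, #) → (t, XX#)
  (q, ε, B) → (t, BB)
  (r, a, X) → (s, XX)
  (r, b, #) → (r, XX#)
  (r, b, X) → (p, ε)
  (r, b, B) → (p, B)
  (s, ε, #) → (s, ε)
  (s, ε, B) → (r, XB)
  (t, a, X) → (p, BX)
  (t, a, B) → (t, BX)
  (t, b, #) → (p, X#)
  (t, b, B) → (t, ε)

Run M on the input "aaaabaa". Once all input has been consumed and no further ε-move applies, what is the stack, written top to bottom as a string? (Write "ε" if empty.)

(p, aaaabaa, #) ⊢ (t, aaabaa, BB#) ⊢ (t, aabaa, BXB#) ⊢ (t, abaa, BXXB#) ⊢ (t, baa, BXXXB#) ⊢ (t, aa, XXXB#) ⊢ (p, a, BXXXB#) ⊢ (r, ε, BBXXXB#)
All input consumed in state r with stack BBXXXB#.

BBXXXB#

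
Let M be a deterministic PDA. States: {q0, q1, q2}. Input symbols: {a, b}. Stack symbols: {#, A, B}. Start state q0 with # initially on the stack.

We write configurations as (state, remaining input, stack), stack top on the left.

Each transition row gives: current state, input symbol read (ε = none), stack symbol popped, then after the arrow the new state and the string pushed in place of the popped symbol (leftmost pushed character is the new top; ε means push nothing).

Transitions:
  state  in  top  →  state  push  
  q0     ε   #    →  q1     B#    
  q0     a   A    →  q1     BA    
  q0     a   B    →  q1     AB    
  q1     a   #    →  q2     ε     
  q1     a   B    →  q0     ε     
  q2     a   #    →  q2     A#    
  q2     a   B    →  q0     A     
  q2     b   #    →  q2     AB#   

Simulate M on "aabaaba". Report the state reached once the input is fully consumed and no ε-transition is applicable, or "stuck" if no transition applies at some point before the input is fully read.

stuck

(q0, aabaaba, #)
  ε-move, top #: go to q1, push B# → (q1, aabaaba, B#)
  read a, top B: go to q0, push ε → (q0, abaaba, #)
  ε-move, top #: go to q1, push B# → (q1, abaaba, B#)
  read a, top B: go to q0, push ε → (q0, baaba, #)
  ε-move, top #: go to q1, push B# → (q1, baaba, B#)
No transition for (q1, b, top B); M blocks with input baaba remaining.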